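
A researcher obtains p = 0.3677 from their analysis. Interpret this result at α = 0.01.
Since p = 0.3677 > α = 0.01, fail to reject H₀.
There is insufficient evidence to reject the null hypothesis; the result is not statistically significant at the 0.01 level.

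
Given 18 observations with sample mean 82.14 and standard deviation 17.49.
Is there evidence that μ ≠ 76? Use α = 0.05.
One-sample t-test:
H₀: μ = 76
H₁: μ ≠ 76
df = n - 1 = 17
t = (x̄ - μ₀) / (s/√n) = (82.14 - 76) / (17.49/√18) = 1.489
p-value = 0.1547

Since p-value > α = 0.05, we fail to reject H₀.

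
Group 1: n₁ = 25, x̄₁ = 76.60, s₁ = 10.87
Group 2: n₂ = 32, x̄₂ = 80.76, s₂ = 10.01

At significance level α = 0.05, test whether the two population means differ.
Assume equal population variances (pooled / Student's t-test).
Student's two-sample t-test (equal variances):
H₀: μ₁ = μ₂
H₁: μ₁ ≠ μ₂
df = n₁ + n₂ - 2 = 55
Pooled variance s_p² = [(n₁-1)s₁² + (n₂-1)s₂²] / (n₁ + n₂ - 2) = [(24)(10.87²) + (31)(10.01²)] / 55 = 108.0358
SE = √(s_p²(1/n₁ + 1/n₂)) = √(108.0358 × (1/25 + 1/32)) = 2.7744
t = (x̄₁ - x̄₂) / SE = (76.60 - 80.76) / 2.7744 = -4.16 / 2.7744 = -1.499
p-value = 0.1395

Since p-value > α = 0.05, we fail to reject H₀.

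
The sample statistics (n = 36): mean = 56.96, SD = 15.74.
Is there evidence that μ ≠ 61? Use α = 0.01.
One-sample t-test:
H₀: μ = 61
H₁: μ ≠ 61
df = n - 1 = 35
t = (x̄ - μ₀) / (s/√n) = (56.96 - 61) / (15.74/√36) = -1.540
p-value = 0.1325

Since p-value > α = 0.01, we fail to reject H₀.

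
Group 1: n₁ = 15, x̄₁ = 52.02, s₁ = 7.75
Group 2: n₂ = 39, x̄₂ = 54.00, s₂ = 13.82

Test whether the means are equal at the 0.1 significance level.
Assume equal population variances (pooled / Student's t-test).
Student's two-sample t-test (equal variances):
H₀: μ₁ = μ₂
H₁: μ₁ ≠ μ₂
df = n₁ + n₂ - 2 = 52
Pooled variance s_p² = [(n₁-1)s₁² + (n₂-1)s₂²] / (n₁ + n₂ - 2) = [(14)(7.75²) + (38)(13.82²)] / 52 = 155.7420
SE = √(s_p²(1/n₁ + 1/n₂)) = √(155.7420 × (1/15 + 1/39)) = 3.7916
t = (x̄₁ - x̄₂) / SE = (52.02 - 54.00) / 3.7916 = -1.98 / 3.7916 = -0.522
p-value = 0.6037

Since p-value > α = 0.1, we fail to reject H₀.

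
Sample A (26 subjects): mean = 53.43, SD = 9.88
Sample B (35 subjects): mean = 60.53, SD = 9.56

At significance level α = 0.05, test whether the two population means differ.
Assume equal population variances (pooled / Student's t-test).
Student's two-sample t-test (equal variances):
H₀: μ₁ = μ₂
H₁: μ₁ ≠ μ₂
df = n₁ + n₂ - 2 = 59
Pooled variance s_p² = [(n₁-1)s₁² + (n₂-1)s₂²] / (n₁ + n₂ - 2) = [(25)(9.88²) + (34)(9.56²)] / 59 = 94.0295
SE = √(s_p²(1/n₁ + 1/n₂)) = √(94.0295 × (1/26 + 1/35)) = 2.5106
t = (x̄₁ - x̄₂) / SE = (53.43 - 60.53) / 2.5106 = -7.10 / 2.5106 = -2.828
p-value = 0.0064

Since p-value < α = 0.05, we reject H₀.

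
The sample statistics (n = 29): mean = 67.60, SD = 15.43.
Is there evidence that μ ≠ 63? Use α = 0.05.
One-sample t-test:
H₀: μ = 63
H₁: μ ≠ 63
df = n - 1 = 28
t = (x̄ - μ₀) / (s/√n) = (67.60 - 63) / (15.43/√29) = 1.605
p-value = 0.1196

Since p-value > α = 0.05, we fail to reject H₀.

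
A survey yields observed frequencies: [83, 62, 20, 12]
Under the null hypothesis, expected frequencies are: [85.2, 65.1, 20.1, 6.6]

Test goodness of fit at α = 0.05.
Chi-square goodness of fit test:
H₀: observed counts match expected distribution
H₁: observed counts differ from expected distribution
df = k - 1 = 3
χ² = Σ(O - E)²/E
   = (83 - 85.2)²/85.2 + (62 - 65.1)²/65.1 + (20 - 20.1)²/20.1 + (12 - 6.6)²/6.6
   = 0.057 + 0.148 + 0.000 + 4.418
   = 4.62
p-value = 0.2016

Since p-value > α = 0.05, we fail to reject H₀.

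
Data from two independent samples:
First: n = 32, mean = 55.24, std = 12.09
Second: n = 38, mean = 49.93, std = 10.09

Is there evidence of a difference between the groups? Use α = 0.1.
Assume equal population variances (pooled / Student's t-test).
Student's two-sample t-test (equal variances):
H₀: μ₁ = μ₂
H₁: μ₁ ≠ μ₂
df = n₁ + n₂ - 2 = 68
Pooled variance s_p² = [(n₁-1)s₁² + (n₂-1)s₂²] / (n₁ + n₂ - 2) = [(31)(12.09²) + (37)(10.09²)] / 68 = 122.0310
SE = √(s_p²(1/n₁ + 1/n₂)) = √(122.0310 × (1/32 + 1/38)) = 2.6504
t = (x̄₁ - x̄₂) / SE = (55.24 - 49.93) / 2.6504 = 5.31 / 2.6504 = 2.003
p-value = 0.0491

Since p-value < α = 0.1, we reject H₀.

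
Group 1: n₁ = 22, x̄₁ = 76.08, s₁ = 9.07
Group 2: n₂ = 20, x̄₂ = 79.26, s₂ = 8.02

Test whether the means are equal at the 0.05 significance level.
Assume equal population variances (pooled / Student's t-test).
Student's two-sample t-test (equal variances):
H₀: μ₁ = μ₂
H₁: μ₁ ≠ μ₂
df = n₁ + n₂ - 2 = 40
Pooled variance s_p² = [(n₁-1)s₁² + (n₂-1)s₂²] / (n₁ + n₂ - 2) = [(21)(9.07²) + (19)(8.02²)] / 40 = 73.7413
SE = √(s_p²(1/n₁ + 1/n₂)) = √(73.7413 × (1/22 + 1/20)) = 2.6531
t = (x̄₁ - x̄₂) / SE = (76.08 - 79.26) / 2.6531 = -3.18 / 2.6531 = -1.199
p-value = 0.2377

Since p-value > α = 0.05, we fail to reject H₀.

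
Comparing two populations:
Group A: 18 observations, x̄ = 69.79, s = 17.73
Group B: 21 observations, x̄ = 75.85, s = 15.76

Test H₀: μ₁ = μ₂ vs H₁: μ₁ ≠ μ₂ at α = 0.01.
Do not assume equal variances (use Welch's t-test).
Welch's two-sample t-test:
H₀: μ₁ = μ₂
H₁: μ₁ ≠ μ₂
s₁²/n₁ = 17.73²/18 = 17.4641,  s₂²/n₂ = 15.76²/21 = 11.8275
SE = √(s₁²/n₁ + s₂²/n₂) = √(17.4641 + 11.8275) = 5.4122
df (Welch-Satterthwaite) = (s₁²/n₁ + s₂²/n₂)² / [(s₁²/n₁)²/(n₁-1) + (s₂²/n₂)²/(n₂-1)] ≈ 34.41
t = (x̄₁ - x̄₂) / SE = (69.79 - 75.85) / 5.4122 = -6.06 / 5.4122 = -1.120
p-value = 0.2706

Since p-value > α = 0.01, we fail to reject H₀.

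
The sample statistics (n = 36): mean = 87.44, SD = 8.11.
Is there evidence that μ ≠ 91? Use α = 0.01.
One-sample t-test:
H₀: μ = 91
H₁: μ ≠ 91
df = n - 1 = 35
t = (x̄ - μ₀) / (s/√n) = (87.44 - 91) / (8.11/√36) = -2.634
p-value = 0.0125

Since p-value > α = 0.01, we fail to reject H₀.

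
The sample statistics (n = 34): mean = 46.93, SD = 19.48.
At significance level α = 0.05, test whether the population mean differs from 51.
One-sample t-test:
H₀: μ = 51
H₁: μ ≠ 51
df = n - 1 = 33
t = (x̄ - μ₀) / (s/√n) = (46.93 - 51) / (19.48/√34) = -1.218
p-value = 0.2318

Since p-value > α = 0.05, we fail to reject H₀.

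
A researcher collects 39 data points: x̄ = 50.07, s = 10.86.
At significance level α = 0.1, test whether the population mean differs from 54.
One-sample t-test:
H₀: μ = 54
H₁: μ ≠ 54
df = n - 1 = 38
t = (x̄ - μ₀) / (s/√n) = (50.07 - 54) / (10.86/√39) = -2.260
p-value = 0.0296

Since p-value < α = 0.1, we reject H₀.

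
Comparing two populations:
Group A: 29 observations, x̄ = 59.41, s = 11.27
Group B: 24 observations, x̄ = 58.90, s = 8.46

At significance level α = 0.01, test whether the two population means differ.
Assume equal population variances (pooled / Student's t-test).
Student's two-sample t-test (equal variances):
H₀: μ₁ = μ₂
H₁: μ₁ ≠ μ₂
df = n₁ + n₂ - 2 = 51
Pooled variance s_p² = [(n₁-1)s₁² + (n₂-1)s₂²] / (n₁ + n₂ - 2) = [(28)(11.27²) + (23)(8.46²)] / 51 = 102.0100
SE = √(s_p²(1/n₁ + 1/n₂)) = √(102.0100 × (1/29 + 1/24)) = 2.7871
t = (x̄₁ - x̄₂) / SE = (59.41 - 58.90) / 2.7871 = 0.51 / 2.7871 = 0.183
p-value = 0.8555

Since p-value > α = 0.01, we fail to reject H₀.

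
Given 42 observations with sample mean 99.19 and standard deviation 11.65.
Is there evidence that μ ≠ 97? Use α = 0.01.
One-sample t-test:
H₀: μ = 97
H₁: μ ≠ 97
df = n - 1 = 41
t = (x̄ - μ₀) / (s/√n) = (99.19 - 97) / (11.65/√42) = 1.218
p-value = 0.2301

Since p-value > α = 0.01, we fail to reject H₀.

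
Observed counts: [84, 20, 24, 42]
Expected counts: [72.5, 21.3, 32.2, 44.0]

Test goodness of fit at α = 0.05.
Chi-square goodness of fit test:
H₀: observed counts match expected distribution
H₁: observed counts differ from expected distribution
df = k - 1 = 3
χ² = Σ(O - E)²/E
   = (84 - 72.5)²/72.5 + (20 - 21.3)²/21.3 + (24 - 32.2)²/32.2 + (42 - 44.0)²/44.0
   = 1.824 + 0.079 + 2.088 + 0.091
   = 4.08
p-value = 0.2527

Since p-value > α = 0.05, we fail to reject H₀.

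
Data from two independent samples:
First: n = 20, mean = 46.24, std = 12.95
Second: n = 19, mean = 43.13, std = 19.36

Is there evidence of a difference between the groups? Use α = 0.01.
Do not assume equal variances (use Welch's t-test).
Welch's two-sample t-test:
H₀: μ₁ = μ₂
H₁: μ₁ ≠ μ₂
s₁²/n₁ = 12.95²/20 = 8.3851,  s₂²/n₂ = 19.36²/19 = 19.7268
SE = √(s₁²/n₁ + s₂²/n₂) = √(8.3851 + 19.7268) = 5.3021
df (Welch-Satterthwaite) = (s₁²/n₁ + s₂²/n₂)² / [(s₁²/n₁)²/(n₁-1) + (s₂²/n₂)²/(n₂-1)] ≈ 31.21
t = (x̄₁ - x̄₂) / SE = (46.24 - 43.13) / 5.3021 = 3.11 / 5.3021 = 0.587
p-value = 0.5617

Since p-value > α = 0.01, we fail to reject H₀.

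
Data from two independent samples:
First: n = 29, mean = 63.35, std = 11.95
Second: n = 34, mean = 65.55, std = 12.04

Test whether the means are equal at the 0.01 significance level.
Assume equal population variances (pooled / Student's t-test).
Student's two-sample t-test (equal variances):
H₀: μ₁ = μ₂
H₁: μ₁ ≠ μ₂
df = n₁ + n₂ - 2 = 61
Pooled variance s_p² = [(n₁-1)s₁² + (n₂-1)s₂²] / (n₁ + n₂ - 2) = [(28)(11.95²) + (33)(12.04²)] / 61 = 143.9705
SE = √(s_p²(1/n₁ + 1/n₂)) = √(143.9705 × (1/29 + 1/34)) = 3.0330
t = (x̄₁ - x̄₂) / SE = (63.35 - 65.55) / 3.0330 = -2.20 / 3.0330 = -0.725
p-value = 0.4710

Since p-value > α = 0.01, we fail to reject H₀.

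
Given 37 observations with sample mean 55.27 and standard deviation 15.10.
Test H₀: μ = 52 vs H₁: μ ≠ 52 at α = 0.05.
One-sample t-test:
H₀: μ = 52
H₁: μ ≠ 52
df = n - 1 = 36
t = (x̄ - μ₀) / (s/√n) = (55.27 - 52) / (15.10/√37) = 1.317
p-value = 0.1961

Since p-value > α = 0.05, we fail to reject H₀.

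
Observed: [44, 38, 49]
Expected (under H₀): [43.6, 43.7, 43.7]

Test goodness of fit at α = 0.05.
Chi-square goodness of fit test:
H₀: observed counts match expected distribution
H₁: observed counts differ from expected distribution
df = k - 1 = 2
χ² = Σ(O - E)²/E
   = (44 - 43.6)²/43.6 + (38 - 43.7)²/43.7 + (49 - 43.7)²/43.7
   = 0.004 + 0.743 + 0.643
   = 1.39
p-value = 0.4991

Since p-value > α = 0.05, we fail to reject H₀.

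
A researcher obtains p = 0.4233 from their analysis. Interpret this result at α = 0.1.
Since p = 0.4233 > α = 0.1, fail to reject H₀.
There is insufficient evidence to reject the null hypothesis; the result is not statistically significant at the 0.1 level.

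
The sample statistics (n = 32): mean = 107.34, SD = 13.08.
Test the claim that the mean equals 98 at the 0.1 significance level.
One-sample t-test:
H₀: μ = 98
H₁: μ ≠ 98
df = n - 1 = 31
t = (x̄ - μ₀) / (s/√n) = (107.34 - 98) / (13.08/√32) = 4.039
p-value = 0.0003

Since p-value < α = 0.1, we reject H₀.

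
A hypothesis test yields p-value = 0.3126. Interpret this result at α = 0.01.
Since p = 0.3126 > α = 0.01, fail to reject H₀.
There is insufficient evidence to reject the null hypothesis; the result is not statistically significant at the 0.01 level.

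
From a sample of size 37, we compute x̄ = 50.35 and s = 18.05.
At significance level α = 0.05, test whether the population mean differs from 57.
One-sample t-test:
H₀: μ = 57
H₁: μ ≠ 57
df = n - 1 = 36
t = (x̄ - μ₀) / (s/√n) = (50.35 - 57) / (18.05/√37) = -2.241
p-value = 0.0313

Since p-value < α = 0.05, we reject H₀.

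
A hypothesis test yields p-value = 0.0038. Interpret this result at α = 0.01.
Since p = 0.0038 < α = 0.01, reject H₀.
There is sufficient evidence to reject the null hypothesis; the result is statistically significant at the 0.01 level.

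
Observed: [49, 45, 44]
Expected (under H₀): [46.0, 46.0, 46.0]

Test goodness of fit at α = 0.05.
Chi-square goodness of fit test:
H₀: observed counts match expected distribution
H₁: observed counts differ from expected distribution
df = k - 1 = 2
χ² = Σ(O - E)²/E
   = (49 - 46.0)²/46.0 + (45 - 46.0)²/46.0 + (44 - 46.0)²/46.0
   = 0.196 + 0.022 + 0.087
   = 0.30
p-value = 0.8588

Since p-value > α = 0.05, we fail to reject H₀.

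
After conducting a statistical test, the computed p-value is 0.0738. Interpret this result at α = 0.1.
Since p = 0.0738 < α = 0.1, reject H₀.
There is sufficient evidence to reject the null hypothesis; the result is statistically significant at the 0.1 level.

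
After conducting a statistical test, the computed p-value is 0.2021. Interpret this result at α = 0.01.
Since p = 0.2021 > α = 0.01, fail to reject H₀.
There is insufficient evidence to reject the null hypothesis; the result is not statistically significant at the 0.01 level.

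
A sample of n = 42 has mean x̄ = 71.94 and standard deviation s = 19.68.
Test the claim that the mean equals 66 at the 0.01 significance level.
One-sample t-test:
H₀: μ = 66
H₁: μ ≠ 66
df = n - 1 = 41
t = (x̄ - μ₀) / (s/√n) = (71.94 - 66) / (19.68/√42) = 1.956
p-value = 0.0573

Since p-value > α = 0.01, we fail to reject H₀.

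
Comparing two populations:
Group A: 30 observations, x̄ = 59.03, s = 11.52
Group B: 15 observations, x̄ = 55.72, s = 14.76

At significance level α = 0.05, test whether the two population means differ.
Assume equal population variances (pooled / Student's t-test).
Student's two-sample t-test (equal variances):
H₀: μ₁ = μ₂
H₁: μ₁ ≠ μ₂
df = n₁ + n₂ - 2 = 43
Pooled variance s_p² = [(n₁-1)s₁² + (n₂-1)s₂²] / (n₁ + n₂ - 2) = [(29)(11.52²) + (14)(14.76²)] / 43 = 160.4327
SE = √(s_p²(1/n₁ + 1/n₂)) = √(160.4327 × (1/30 + 1/15)) = 4.0054
t = (x̄₁ - x̄₂) / SE = (59.03 - 55.72) / 4.0054 = 3.31 / 4.0054 = 0.826
p-value = 0.4131

Since p-value > α = 0.05, we fail to reject H₀.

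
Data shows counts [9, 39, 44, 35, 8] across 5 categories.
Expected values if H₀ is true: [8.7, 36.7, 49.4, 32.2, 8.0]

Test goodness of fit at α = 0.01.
Chi-square goodness of fit test:
H₀: observed counts match expected distribution
H₁: observed counts differ from expected distribution
df = k - 1 = 4
χ² = Σ(O - E)²/E
   = (9 - 8.7)²/8.7 + (39 - 36.7)²/36.7 + (44 - 49.4)²/49.4 + (35 - 32.2)²/32.2 + (8 - 8.0)²/8.0
   = 0.010 + 0.144 + 0.590 + 0.243 + 0.000
   = 0.99
p-value = 0.9116

Since p-value > α = 0.01, we fail to reject H₀.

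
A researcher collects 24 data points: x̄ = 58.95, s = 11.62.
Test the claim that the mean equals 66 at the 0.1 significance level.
One-sample t-test:
H₀: μ = 66
H₁: μ ≠ 66
df = n - 1 = 23
t = (x̄ - μ₀) / (s/√n) = (58.95 - 66) / (11.62/√24) = -2.972
p-value = 0.0068

Since p-value < α = 0.1, we reject H₀.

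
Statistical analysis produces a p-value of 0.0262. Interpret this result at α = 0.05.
Since p = 0.0262 < α = 0.05, reject H₀.
There is sufficient evidence to reject the null hypothesis; the result is statistically significant at the 0.05 level.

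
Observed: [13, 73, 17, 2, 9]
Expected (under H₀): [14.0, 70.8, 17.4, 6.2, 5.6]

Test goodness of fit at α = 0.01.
Chi-square goodness of fit test:
H₀: observed counts match expected distribution
H₁: observed counts differ from expected distribution
df = k - 1 = 4
χ² = Σ(O - E)²/E
   = (13 - 14.0)²/14.0 + (73 - 70.8)²/70.8 + (17 - 17.4)²/17.4 + (2 - 6.2)²/6.2 + (9 - 5.6)²/5.6
   = 0.071 + 0.068 + 0.009 + 2.845 + 2.064
   = 5.06
p-value = 0.2814

Since p-value > α = 0.01, we fail to reject H₀.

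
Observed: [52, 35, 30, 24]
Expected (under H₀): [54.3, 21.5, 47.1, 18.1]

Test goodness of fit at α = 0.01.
Chi-square goodness of fit test:
H₀: observed counts match expected distribution
H₁: observed counts differ from expected distribution
df = k - 1 = 3
χ² = Σ(O - E)²/E
   = (52 - 54.3)²/54.3 + (35 - 21.5)²/21.5 + (30 - 47.1)²/47.1 + (24 - 18.1)²/18.1
   = 0.097 + 8.477 + 6.208 + 1.923
   = 16.71
p-value = 0.0008

Since p-value < α = 0.01, we reject H₀.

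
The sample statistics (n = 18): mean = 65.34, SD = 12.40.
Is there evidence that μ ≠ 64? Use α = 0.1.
One-sample t-test:
H₀: μ = 64
H₁: μ ≠ 64
df = n - 1 = 17
t = (x̄ - μ₀) / (s/√n) = (65.34 - 64) / (12.40/√18) = 0.458
p-value = 0.6524

Since p-value > α = 0.1, we fail to reject H₀.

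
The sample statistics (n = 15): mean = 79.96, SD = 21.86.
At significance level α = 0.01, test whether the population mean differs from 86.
One-sample t-test:
H₀: μ = 86
H₁: μ ≠ 86
df = n - 1 = 14
t = (x̄ - μ₀) / (s/√n) = (79.96 - 86) / (21.86/√15) = -1.070
p-value = 0.3027

Since p-value > α = 0.01, we fail to reject H₀.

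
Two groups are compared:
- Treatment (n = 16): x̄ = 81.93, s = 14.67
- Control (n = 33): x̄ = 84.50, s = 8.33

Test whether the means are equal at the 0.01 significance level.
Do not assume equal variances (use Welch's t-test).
Welch's two-sample t-test:
H₀: μ₁ = μ₂
H₁: μ₁ ≠ μ₂
s₁²/n₁ = 14.67²/16 = 13.4506,  s₂²/n₂ = 8.33²/33 = 2.1027
SE = √(s₁²/n₁ + s₂²/n₂) = √(13.4506 + 2.1027) = 3.9438
df (Welch-Satterthwaite) = (s₁²/n₁ + s₂²/n₂)² / [(s₁²/n₁)²/(n₁-1) + (s₂²/n₂)²/(n₂-1)] ≈ 19.83
t = (x̄₁ - x̄₂) / SE = (81.93 - 84.50) / 3.9438 = -2.57 / 3.9438 = -0.652
p-value = 0.5221

Since p-value > α = 0.01, we fail to reject H₀.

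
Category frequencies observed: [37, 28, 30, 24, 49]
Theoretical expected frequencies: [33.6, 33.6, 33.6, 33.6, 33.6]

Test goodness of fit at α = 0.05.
Chi-square goodness of fit test:
H₀: observed counts match expected distribution
H₁: observed counts differ from expected distribution
df = k - 1 = 4
χ² = Σ(O - E)²/E
   = (37 - 33.6)²/33.6 + (28 - 33.6)²/33.6 + (30 - 33.6)²/33.6 + (24 - 33.6)²/33.6 + (49 - 33.6)²/33.6
   = 0.344 + 0.933 + 0.386 + 2.743 + 7.058
   = 11.46
p-value = 0.0218

Since p-value < α = 0.05, we reject H₀.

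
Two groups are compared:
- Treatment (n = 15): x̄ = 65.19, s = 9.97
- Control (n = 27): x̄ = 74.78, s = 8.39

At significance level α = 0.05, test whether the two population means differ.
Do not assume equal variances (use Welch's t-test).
Welch's two-sample t-test:
H₀: μ₁ = μ₂
H₁: μ₁ ≠ μ₂
s₁²/n₁ = 9.97²/15 = 6.6267,  s₂²/n₂ = 8.39²/27 = 2.6071
SE = √(s₁²/n₁ + s₂²/n₂) = √(6.6267 + 2.6071) = 3.0387
df (Welch-Satterthwaite) = (s₁²/n₁ + s₂²/n₂)² / [(s₁²/n₁)²/(n₁-1) + (s₂²/n₂)²/(n₂-1)] ≈ 25.09
t = (x̄₁ - x̄₂) / SE = (65.19 - 74.78) / 3.0387 = -9.59 / 3.0387 = -3.156
p-value = 0.0041

Since p-value < α = 0.05, we reject H₀.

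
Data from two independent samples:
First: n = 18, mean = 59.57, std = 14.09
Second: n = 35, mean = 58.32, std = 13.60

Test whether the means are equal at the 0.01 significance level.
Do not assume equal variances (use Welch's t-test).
Welch's two-sample t-test:
H₀: μ₁ = μ₂
H₁: μ₁ ≠ μ₂
s₁²/n₁ = 14.09²/18 = 11.0293,  s₂²/n₂ = 13.60²/35 = 5.2846
SE = √(s₁²/n₁ + s₂²/n₂) = √(11.0293 + 5.2846) = 4.0390
df (Welch-Satterthwaite) = (s₁²/n₁ + s₂²/n₂)² / [(s₁²/n₁)²/(n₁-1) + (s₂²/n₂)²/(n₂-1)] ≈ 33.36
t = (x̄₁ - x̄₂) / SE = (59.57 - 58.32) / 4.0390 = 1.25 / 4.0390 = 0.309
p-value = 0.7589

Since p-value > α = 0.01, we fail to reject H₀.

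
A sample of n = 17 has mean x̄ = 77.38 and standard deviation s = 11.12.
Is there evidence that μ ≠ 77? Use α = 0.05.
One-sample t-test:
H₀: μ = 77
H₁: μ ≠ 77
df = n - 1 = 16
t = (x̄ - μ₀) / (s/√n) = (77.38 - 77) / (11.12/√17) = 0.141
p-value = 0.8897

Since p-value > α = 0.05, we fail to reject H₀.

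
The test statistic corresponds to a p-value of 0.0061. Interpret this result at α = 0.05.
Since p = 0.0061 < α = 0.05, reject H₀.
There is sufficient evidence to reject the null hypothesis; the result is statistically significant at the 0.05 level.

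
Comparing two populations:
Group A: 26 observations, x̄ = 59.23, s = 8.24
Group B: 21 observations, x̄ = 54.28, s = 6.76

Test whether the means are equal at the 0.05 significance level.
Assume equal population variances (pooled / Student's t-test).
Student's two-sample t-test (equal variances):
H₀: μ₁ = μ₂
H₁: μ₁ ≠ μ₂
df = n₁ + n₂ - 2 = 45
Pooled variance s_p² = [(n₁-1)s₁² + (n₂-1)s₂²] / (n₁ + n₂ - 2) = [(25)(8.24²) + (20)(6.76²)] / 45 = 58.0309
SE = √(s_p²(1/n₁ + 1/n₂)) = √(58.0309 × (1/26 + 1/21)) = 2.2350
t = (x̄₁ - x̄₂) / SE = (59.23 - 54.28) / 2.2350 = 4.95 / 2.2350 = 2.215
p-value = 0.0319

Since p-value < α = 0.05, we reject H₀.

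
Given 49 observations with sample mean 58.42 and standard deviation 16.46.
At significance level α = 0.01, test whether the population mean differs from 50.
One-sample t-test:
H₀: μ = 50
H₁: μ ≠ 50
df = n - 1 = 48
t = (x̄ - μ₀) / (s/√n) = (58.42 - 50) / (16.46/√49) = 3.581
p-value = 0.0008

Since p-value < α = 0.01, we reject H₀.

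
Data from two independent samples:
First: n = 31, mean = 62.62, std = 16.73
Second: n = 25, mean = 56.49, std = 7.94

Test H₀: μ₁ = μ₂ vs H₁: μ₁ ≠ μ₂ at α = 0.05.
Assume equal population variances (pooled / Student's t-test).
Student's two-sample t-test (equal variances):
H₀: μ₁ = μ₂
H₁: μ₁ ≠ μ₂
df = n₁ + n₂ - 2 = 54
Pooled variance s_p² = [(n₁-1)s₁² + (n₂-1)s₂²] / (n₁ + n₂ - 2) = [(30)(16.73²) + (24)(7.94²)] / 54 = 183.5154
SE = √(s_p²(1/n₁ + 1/n₂)) = √(183.5154 × (1/31 + 1/25)) = 3.6415
t = (x̄₁ - x̄₂) / SE = (62.62 - 56.49) / 3.6415 = 6.13 / 3.6415 = 1.683
p-value = 0.0981

Since p-value > α = 0.05, we fail to reject H₀.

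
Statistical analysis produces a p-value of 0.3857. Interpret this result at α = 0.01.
Since p = 0.3857 > α = 0.01, fail to reject H₀.
There is insufficient evidence to reject the null hypothesis; the result is not statistically significant at the 0.01 level.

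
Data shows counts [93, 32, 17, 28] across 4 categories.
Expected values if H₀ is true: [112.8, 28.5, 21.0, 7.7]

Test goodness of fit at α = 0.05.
Chi-square goodness of fit test:
H₀: observed counts match expected distribution
H₁: observed counts differ from expected distribution
df = k - 1 = 3
χ² = Σ(O - E)²/E
   = (93 - 112.8)²/112.8 + (32 - 28.5)²/28.5 + (17 - 21.0)²/21.0 + (28 - 7.7)²/7.7
   = 3.476 + 0.430 + 0.762 + 53.518
   = 58.19
p-value < 0.0001

Since p-value < α = 0.05, we reject H₀.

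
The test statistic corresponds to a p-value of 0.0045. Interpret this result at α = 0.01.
Since p = 0.0045 < α = 0.01, reject H₀.
There is sufficient evidence to reject the null hypothesis; the result is statistically significant at the 0.01 level.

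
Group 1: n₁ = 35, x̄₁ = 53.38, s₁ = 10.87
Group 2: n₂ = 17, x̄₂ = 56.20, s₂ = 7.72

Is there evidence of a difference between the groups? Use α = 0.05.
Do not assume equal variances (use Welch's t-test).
Welch's two-sample t-test:
H₀: μ₁ = μ₂
H₁: μ₁ ≠ μ₂
s₁²/n₁ = 10.87²/35 = 3.3759,  s₂²/n₂ = 7.72²/17 = 3.5058
SE = √(s₁²/n₁ + s₂²/n₂) = √(3.3759 + 3.5058) = 2.6233
df (Welch-Satterthwaite) = (s₁²/n₁ + s₂²/n₂)² / [(s₁²/n₁)²/(n₁-1) + (s₂²/n₂)²/(n₂-1)] ≈ 42.92
t = (x̄₁ - x̄₂) / SE = (53.38 - 56.20) / 2.6233 = -2.82 / 2.6233 = -1.075
p-value = 0.2884

Since p-value > α = 0.05, we fail to reject H₀.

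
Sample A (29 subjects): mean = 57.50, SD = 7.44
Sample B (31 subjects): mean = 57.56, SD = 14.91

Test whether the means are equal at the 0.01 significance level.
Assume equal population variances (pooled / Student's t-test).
Student's two-sample t-test (equal variances):
H₀: μ₁ = μ₂
H₁: μ₁ ≠ μ₂
df = n₁ + n₂ - 2 = 58
Pooled variance s_p² = [(n₁-1)s₁² + (n₂-1)s₂²] / (n₁ + n₂ - 2) = [(28)(7.44²) + (30)(14.91²)] / 58 = 141.7094
SE = √(s_p²(1/n₁ + 1/n₂)) = √(141.7094 × (1/29 + 1/31)) = 3.0754
t = (x̄₁ - x̄₂) / SE = (57.50 - 57.56) / 3.0754 = -0.06 / 3.0754 = -0.020
p-value = 0.9845

Since p-value > α = 0.01, we fail to reject H₀.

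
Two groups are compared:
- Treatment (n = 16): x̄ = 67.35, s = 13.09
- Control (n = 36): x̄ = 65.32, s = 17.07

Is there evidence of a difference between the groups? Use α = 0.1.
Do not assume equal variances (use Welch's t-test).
Welch's two-sample t-test:
H₀: μ₁ = μ₂
H₁: μ₁ ≠ μ₂
s₁²/n₁ = 13.09²/16 = 10.7093,  s₂²/n₂ = 17.07²/36 = 8.0940
SE = √(s₁²/n₁ + s₂²/n₂) = √(10.7093 + 8.0940) = 4.3363
df (Welch-Satterthwaite) = (s₁²/n₁ + s₂²/n₂)² / [(s₁²/n₁)²/(n₁-1) + (s₂²/n₂)²/(n₂-1)] ≈ 37.15
t = (x̄₁ - x̄₂) / SE = (67.35 - 65.32) / 4.3363 = 2.03 / 4.3363 = 0.468
p-value = 0.6424

Since p-value > α = 0.1, we fail to reject H₀.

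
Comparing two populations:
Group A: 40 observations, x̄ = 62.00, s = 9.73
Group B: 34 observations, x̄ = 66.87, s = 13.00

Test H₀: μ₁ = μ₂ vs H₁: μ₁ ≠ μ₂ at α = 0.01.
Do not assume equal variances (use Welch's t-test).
Welch's two-sample t-test:
H₀: μ₁ = μ₂
H₁: μ₁ ≠ μ₂
s₁²/n₁ = 9.73²/40 = 2.3668,  s₂²/n₂ = 13.00²/34 = 4.9706
SE = √(s₁²/n₁ + s₂²/n₂) = √(2.3668 + 4.9706) = 2.7088
df (Welch-Satterthwaite) = (s₁²/n₁ + s₂²/n₂)² / [(s₁²/n₁)²/(n₁-1) + (s₂²/n₂)²/(n₂-1)] ≈ 60.33
t = (x̄₁ - x̄₂) / SE = (62.00 - 66.87) / 2.7088 = -4.87 / 2.7088 = -1.798
p-value = 0.0772

Since p-value > α = 0.01, we fail to reject H₀.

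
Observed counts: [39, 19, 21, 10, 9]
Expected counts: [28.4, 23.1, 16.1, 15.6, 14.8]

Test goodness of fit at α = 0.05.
Chi-square goodness of fit test:
H₀: observed counts match expected distribution
H₁: observed counts differ from expected distribution
df = k - 1 = 4
χ² = Σ(O - E)²/E
   = (39 - 28.4)²/28.4 + (19 - 23.1)²/23.1 + (21 - 16.1)²/16.1 + (10 - 15.6)²/15.6 + (9 - 14.8)²/14.8
   = 3.956 + 0.728 + 1.491 + 2.010 + 2.273
   = 10.46
p-value = 0.0334

Since p-value < α = 0.05, we reject H₀.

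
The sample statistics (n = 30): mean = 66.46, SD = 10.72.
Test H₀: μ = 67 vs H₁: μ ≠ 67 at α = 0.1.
One-sample t-test:
H₀: μ = 67
H₁: μ ≠ 67
df = n - 1 = 29
t = (x̄ - μ₀) / (s/√n) = (66.46 - 67) / (10.72/√30) = -0.276
p-value = 0.7846

Since p-value > α = 0.1, we fail to reject H₀.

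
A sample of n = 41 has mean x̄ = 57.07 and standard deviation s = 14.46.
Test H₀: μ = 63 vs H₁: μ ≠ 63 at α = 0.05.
One-sample t-test:
H₀: μ = 63
H₁: μ ≠ 63
df = n - 1 = 40
t = (x̄ - μ₀) / (s/√n) = (57.07 - 63) / (14.46/√41) = -2.626
p-value = 0.0122

Since p-value < α = 0.05, we reject H₀.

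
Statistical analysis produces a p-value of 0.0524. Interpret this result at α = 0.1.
Since p = 0.0524 < α = 0.1, reject H₀.
There is sufficient evidence to reject the null hypothesis; the result is statistically significant at the 0.1 level.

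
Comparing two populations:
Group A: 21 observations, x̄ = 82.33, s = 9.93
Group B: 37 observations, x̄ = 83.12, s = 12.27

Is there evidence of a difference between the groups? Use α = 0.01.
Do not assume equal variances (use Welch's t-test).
Welch's two-sample t-test:
H₀: μ₁ = μ₂
H₁: μ₁ ≠ μ₂
s₁²/n₁ = 9.93²/21 = 4.6955,  s₂²/n₂ = 12.27²/37 = 4.0690
SE = √(s₁²/n₁ + s₂²/n₂) = √(4.6955 + 4.0690) = 2.9605
df (Welch-Satterthwaite) = (s₁²/n₁ + s₂²/n₂)² / [(s₁²/n₁)²/(n₁-1) + (s₂²/n₂)²/(n₂-1)] ≈ 49.17
t = (x̄₁ - x̄₂) / SE = (82.33 - 83.12) / 2.9605 = -0.79 / 2.9605 = -0.267
p-value = 0.7907

Since p-value > α = 0.01, we fail to reject H₀.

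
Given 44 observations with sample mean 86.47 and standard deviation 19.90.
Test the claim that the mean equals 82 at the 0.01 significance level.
One-sample t-test:
H₀: μ = 82
H₁: μ ≠ 82
df = n - 1 = 43
t = (x̄ - μ₀) / (s/√n) = (86.47 - 82) / (19.90/√44) = 1.490
p-value = 0.1435

Since p-value > α = 0.01, we fail to reject H₀.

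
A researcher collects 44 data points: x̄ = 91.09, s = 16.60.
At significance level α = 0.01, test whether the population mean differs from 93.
One-sample t-test:
H₀: μ = 93
H₁: μ ≠ 93
df = n - 1 = 43
t = (x̄ - μ₀) / (s/√n) = (91.09 - 93) / (16.60/√44) = -0.763
p-value = 0.4495

Since p-value > α = 0.01, we fail to reject H₀.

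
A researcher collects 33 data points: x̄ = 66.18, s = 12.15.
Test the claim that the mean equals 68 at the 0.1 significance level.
One-sample t-test:
H₀: μ = 68
H₁: μ ≠ 68
df = n - 1 = 32
t = (x̄ - μ₀) / (s/√n) = (66.18 - 68) / (12.15/√33) = -0.861
p-value = 0.3959

Since p-value > α = 0.1, we fail to reject H₀.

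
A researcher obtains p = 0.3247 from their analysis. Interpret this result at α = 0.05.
Since p = 0.3247 > α = 0.05, fail to reject H₀.
There is insufficient evidence to reject the null hypothesis; the result is not statistically significant at the 0.05 level.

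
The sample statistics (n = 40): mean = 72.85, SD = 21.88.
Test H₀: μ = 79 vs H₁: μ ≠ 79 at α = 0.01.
One-sample t-test:
H₀: μ = 79
H₁: μ ≠ 79
df = n - 1 = 39
t = (x̄ - μ₀) / (s/√n) = (72.85 - 79) / (21.88/√40) = -1.778
p-value = 0.0833

Since p-value > α = 0.01, we fail to reject H₀.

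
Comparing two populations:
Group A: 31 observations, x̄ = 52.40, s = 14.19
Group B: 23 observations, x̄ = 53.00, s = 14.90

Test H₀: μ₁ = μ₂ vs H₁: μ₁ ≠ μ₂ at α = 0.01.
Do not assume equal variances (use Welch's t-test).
Welch's two-sample t-test:
H₀: μ₁ = μ₂
H₁: μ₁ ≠ μ₂
s₁²/n₁ = 14.19²/31 = 6.4954,  s₂²/n₂ = 14.90²/23 = 9.6526
SE = √(s₁²/n₁ + s₂²/n₂) = √(6.4954 + 9.6526) = 4.0185
df (Welch-Satterthwaite) = (s₁²/n₁ + s₂²/n₂)² / [(s₁²/n₁)²/(n₁-1) + (s₂²/n₂)²/(n₂-1)] ≈ 46.22
t = (x̄₁ - x̄₂) / SE = (52.40 - 53.00) / 4.0185 = -0.60 / 4.0185 = -0.149
p-value = 0.8820

Since p-value > α = 0.01, we fail to reject H₀.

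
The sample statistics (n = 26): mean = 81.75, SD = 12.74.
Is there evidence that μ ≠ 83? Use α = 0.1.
One-sample t-test:
H₀: μ = 83
H₁: μ ≠ 83
df = n - 1 = 25
t = (x̄ - μ₀) / (s/√n) = (81.75 - 83) / (12.74/√26) = -0.500
p-value = 0.6212

Since p-value > α = 0.1, we fail to reject H₀.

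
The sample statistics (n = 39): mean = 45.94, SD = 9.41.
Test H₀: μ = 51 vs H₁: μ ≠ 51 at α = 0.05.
One-sample t-test:
H₀: μ = 51
H₁: μ ≠ 51
df = n - 1 = 38
t = (x̄ - μ₀) / (s/√n) = (45.94 - 51) / (9.41/√39) = -3.358
p-value = 0.0018

Since p-value < α = 0.05, we reject H₀.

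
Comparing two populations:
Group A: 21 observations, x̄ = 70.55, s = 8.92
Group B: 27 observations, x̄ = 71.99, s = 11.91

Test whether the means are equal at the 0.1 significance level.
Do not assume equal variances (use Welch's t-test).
Welch's two-sample t-test:
H₀: μ₁ = μ₂
H₁: μ₁ ≠ μ₂
s₁²/n₁ = 8.92²/21 = 3.7889,  s₂²/n₂ = 11.91²/27 = 5.2536
SE = √(s₁²/n₁ + s₂²/n₂) = √(3.7889 + 5.2536) = 3.0071
df (Welch-Satterthwaite) = (s₁²/n₁ + s₂²/n₂)² / [(s₁²/n₁)²/(n₁-1) + (s₂²/n₂)²/(n₂-1)] ≈ 45.95
t = (x̄₁ - x̄₂) / SE = (70.55 - 71.99) / 3.0071 = -1.44 / 3.0071 = -0.479
p-value = 0.6343

Since p-value > α = 0.1, we fail to reject H₀.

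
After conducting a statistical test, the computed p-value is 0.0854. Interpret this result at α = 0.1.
Since p = 0.0854 < α = 0.1, reject H₀.
There is sufficient evidence to reject the null hypothesis; the result is statistically significant at the 0.1 level.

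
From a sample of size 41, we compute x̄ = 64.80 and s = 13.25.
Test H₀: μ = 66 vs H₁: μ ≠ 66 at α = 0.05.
One-sample t-test:
H₀: μ = 66
H₁: μ ≠ 66
df = n - 1 = 40
t = (x̄ - μ₀) / (s/√n) = (64.80 - 66) / (13.25/√41) = -0.580
p-value = 0.5652

Since p-value > α = 0.05, we fail to reject H₀.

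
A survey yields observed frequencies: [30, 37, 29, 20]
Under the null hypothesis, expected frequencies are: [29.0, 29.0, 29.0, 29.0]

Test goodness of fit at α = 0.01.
Chi-square goodness of fit test:
H₀: observed counts match expected distribution
H₁: observed counts differ from expected distribution
df = k - 1 = 3
χ² = Σ(O - E)²/E
   = (30 - 29.0)²/29.0 + (37 - 29.0)²/29.0 + (29 - 29.0)²/29.0 + (20 - 29.0)²/29.0
   = 0.034 + 2.207 + 0.000 + 2.793
   = 5.03
p-value = 0.1693

Since p-value > α = 0.01, we fail to reject H₀.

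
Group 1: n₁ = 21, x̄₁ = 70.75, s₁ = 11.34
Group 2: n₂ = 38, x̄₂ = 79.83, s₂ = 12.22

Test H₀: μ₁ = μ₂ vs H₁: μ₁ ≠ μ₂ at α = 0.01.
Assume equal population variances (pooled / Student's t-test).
Student's two-sample t-test (equal variances):
H₀: μ₁ = μ₂
H₁: μ₁ ≠ μ₂
df = n₁ + n₂ - 2 = 57
Pooled variance s_p² = [(n₁-1)s₁² + (n₂-1)s₂²] / (n₁ + n₂ - 2) = [(20)(11.34²) + (37)(12.22²)] / 57 = 142.0537
SE = √(s_p²(1/n₁ + 1/n₂)) = √(142.0537 × (1/21 + 1/38)) = 3.2408
t = (x̄₁ - x̄₂) / SE = (70.75 - 79.83) / 3.2408 = -9.08 / 3.2408 = -2.802
p-value = 0.0069

Since p-value < α = 0.01, we reject H₀.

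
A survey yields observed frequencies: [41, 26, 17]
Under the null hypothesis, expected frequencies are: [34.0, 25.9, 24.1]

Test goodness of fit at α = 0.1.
Chi-square goodness of fit test:
H₀: observed counts match expected distribution
H₁: observed counts differ from expected distribution
df = k - 1 = 2
χ² = Σ(O - E)²/E
   = (41 - 34.0)²/34.0 + (26 - 25.9)²/25.9 + (17 - 24.1)²/24.1
   = 1.441 + 0.000 + 2.092
   = 3.53
p-value = 0.1709

Since p-value > α = 0.1, we fail to reject H₀.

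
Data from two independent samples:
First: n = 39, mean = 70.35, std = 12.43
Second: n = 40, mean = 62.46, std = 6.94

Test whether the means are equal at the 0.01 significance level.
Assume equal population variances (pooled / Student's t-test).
Student's two-sample t-test (equal variances):
H₀: μ₁ = μ₂
H₁: μ₁ ≠ μ₂
df = n₁ + n₂ - 2 = 77
Pooled variance s_p² = [(n₁-1)s₁² + (n₂-1)s₂²] / (n₁ + n₂ - 2) = [(38)(12.43²) + (39)(6.94²)] / 77 = 100.6437
SE = √(s_p²(1/n₁ + 1/n₂)) = √(100.6437 × (1/39 + 1/40)) = 2.2576
t = (x̄₁ - x̄₂) / SE = (70.35 - 62.46) / 2.2576 = 7.89 / 2.2576 = 3.495
p-value = 0.0008

Since p-value < α = 0.01, we reject H₀.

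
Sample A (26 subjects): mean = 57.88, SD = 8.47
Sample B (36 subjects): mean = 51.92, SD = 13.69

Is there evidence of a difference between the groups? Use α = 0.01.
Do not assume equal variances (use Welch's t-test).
Welch's two-sample t-test:
H₀: μ₁ = μ₂
H₁: μ₁ ≠ μ₂
s₁²/n₁ = 8.47²/26 = 2.7593,  s₂²/n₂ = 13.69²/36 = 5.2060
SE = √(s₁²/n₁ + s₂²/n₂) = √(2.7593 + 5.2060) = 2.8223
df (Welch-Satterthwaite) = (s₁²/n₁ + s₂²/n₂)² / [(s₁²/n₁)²/(n₁-1) + (s₂²/n₂)²/(n₂-1)] ≈ 58.81
t = (x̄₁ - x̄₂) / SE = (57.88 - 51.92) / 2.8223 = 5.96 / 2.8223 = 2.112
p-value = 0.0390

Since p-value > α = 0.01, we fail to reject H₀.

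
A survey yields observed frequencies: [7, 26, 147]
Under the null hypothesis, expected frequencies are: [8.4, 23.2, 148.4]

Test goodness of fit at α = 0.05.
Chi-square goodness of fit test:
H₀: observed counts match expected distribution
H₁: observed counts differ from expected distribution
df = k - 1 = 2
χ² = Σ(O - E)²/E
   = (7 - 8.4)²/8.4 + (26 - 23.2)²/23.2 + (147 - 148.4)²/148.4
   = 0.233 + 0.338 + 0.013
   = 0.58
p-value = 0.7466

Since p-value > α = 0.05, we fail to reject H₀.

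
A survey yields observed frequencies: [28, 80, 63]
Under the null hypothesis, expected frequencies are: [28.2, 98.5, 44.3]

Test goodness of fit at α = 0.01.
Chi-square goodness of fit test:
H₀: observed counts match expected distribution
H₁: observed counts differ from expected distribution
df = k - 1 = 2
χ² = Σ(O - E)²/E
   = (28 - 28.2)²/28.2 + (80 - 98.5)²/98.5 + (63 - 44.3)²/44.3
   = 0.001 + 3.475 + 7.894
   = 11.37
p-value = 0.0034

Since p-value < α = 0.01, we reject H₀.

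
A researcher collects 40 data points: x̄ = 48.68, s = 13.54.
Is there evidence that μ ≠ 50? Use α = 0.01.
One-sample t-test:
H₀: μ = 50
H₁: μ ≠ 50
df = n - 1 = 39
t = (x̄ - μ₀) / (s/√n) = (48.68 - 50) / (13.54/√40) = -0.617
p-value = 0.5411

Since p-value > α = 0.01, we fail to reject H₀.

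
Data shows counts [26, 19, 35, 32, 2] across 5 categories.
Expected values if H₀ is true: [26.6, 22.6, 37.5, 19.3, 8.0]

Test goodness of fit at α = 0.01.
Chi-square goodness of fit test:
H₀: observed counts match expected distribution
H₁: observed counts differ from expected distribution
df = k - 1 = 4
χ² = Σ(O - E)²/E
   = (26 - 26.6)²/26.6 + (19 - 22.6)²/22.6 + (35 - 37.5)²/37.5 + (32 - 19.3)²/19.3 + (2 - 8.0)²/8.0
   = 0.014 + 0.573 + 0.167 + 8.357 + 4.500
   = 13.61
p-value = 0.0086

Since p-value < α = 0.01, we reject H₀.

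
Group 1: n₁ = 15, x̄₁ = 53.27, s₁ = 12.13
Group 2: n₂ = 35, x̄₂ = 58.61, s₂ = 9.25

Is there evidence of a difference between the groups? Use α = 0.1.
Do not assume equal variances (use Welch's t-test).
Welch's two-sample t-test:
H₀: μ₁ = μ₂
H₁: μ₁ ≠ μ₂
s₁²/n₁ = 12.13²/15 = 9.8091,  s₂²/n₂ = 9.25²/35 = 2.4446
SE = √(s₁²/n₁ + s₂²/n₂) = √(9.8091 + 2.4446) = 3.5005
df (Welch-Satterthwaite) = (s₁²/n₁ + s₂²/n₂)² / [(s₁²/n₁)²/(n₁-1) + (s₂²/n₂)²/(n₂-1)] ≈ 21.30
t = (x̄₁ - x̄₂) / SE = (53.27 - 58.61) / 3.5005 = -5.34 / 3.5005 = -1.525
p-value = 0.1418

Since p-value > α = 0.1, we fail to reject H₀.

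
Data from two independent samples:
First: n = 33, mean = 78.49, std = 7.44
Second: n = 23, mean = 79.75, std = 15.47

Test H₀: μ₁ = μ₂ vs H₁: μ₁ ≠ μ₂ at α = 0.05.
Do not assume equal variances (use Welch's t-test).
Welch's two-sample t-test:
H₀: μ₁ = μ₂
H₁: μ₁ ≠ μ₂
s₁²/n₁ = 7.44²/33 = 1.6774,  s₂²/n₂ = 15.47²/23 = 10.4053
SE = √(s₁²/n₁ + s₂²/n₂) = √(1.6774 + 10.4053) = 3.4760
df (Welch-Satterthwaite) = (s₁²/n₁ + s₂²/n₂)² / [(s₁²/n₁)²/(n₁-1) + (s₂²/n₂)²/(n₂-1)] ≈ 29.14
t = (x̄₁ - x̄₂) / SE = (78.49 - 79.75) / 3.4760 = -1.26 / 3.4760 = -0.362
p-value = 0.7196

Since p-value > α = 0.05, we fail to reject H₀.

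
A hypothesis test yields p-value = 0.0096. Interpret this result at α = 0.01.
Since p = 0.0096 < α = 0.01, reject H₀.
There is sufficient evidence to reject the null hypothesis; the result is statistically significant at the 0.01 level.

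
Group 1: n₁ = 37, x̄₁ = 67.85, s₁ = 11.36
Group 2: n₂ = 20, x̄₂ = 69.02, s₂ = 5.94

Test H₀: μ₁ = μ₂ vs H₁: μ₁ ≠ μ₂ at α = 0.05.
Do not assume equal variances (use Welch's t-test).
Welch's two-sample t-test:
H₀: μ₁ = μ₂
H₁: μ₁ ≠ μ₂
s₁²/n₁ = 11.36²/37 = 3.4878,  s₂²/n₂ = 5.94²/20 = 1.7642
SE = √(s₁²/n₁ + s₂²/n₂) = √(3.4878 + 1.7642) = 2.2917
df (Welch-Satterthwaite) = (s₁²/n₁ + s₂²/n₂)² / [(s₁²/n₁)²/(n₁-1) + (s₂²/n₂)²/(n₂-1)] ≈ 54.98
t = (x̄₁ - x̄₂) / SE = (67.85 - 69.02) / 2.2917 = -1.17 / 2.2917 = -0.511
p-value = 0.6117

Since p-value > α = 0.05, we fail to reject H₀.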